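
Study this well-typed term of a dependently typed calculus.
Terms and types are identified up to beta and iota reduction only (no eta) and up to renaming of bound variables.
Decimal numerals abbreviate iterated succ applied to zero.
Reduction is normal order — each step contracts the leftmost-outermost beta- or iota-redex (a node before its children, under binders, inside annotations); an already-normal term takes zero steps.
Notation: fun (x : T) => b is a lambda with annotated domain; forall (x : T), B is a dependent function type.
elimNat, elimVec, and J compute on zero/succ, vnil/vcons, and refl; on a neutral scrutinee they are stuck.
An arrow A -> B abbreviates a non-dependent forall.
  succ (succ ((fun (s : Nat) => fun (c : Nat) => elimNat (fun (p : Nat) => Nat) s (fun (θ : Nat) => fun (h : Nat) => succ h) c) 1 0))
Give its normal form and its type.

resulting normal form:
  3
the term's type:
  Nat
observation: the first redex contracted is a beta-redex; the normal form is reached in 3 normal-order steps.


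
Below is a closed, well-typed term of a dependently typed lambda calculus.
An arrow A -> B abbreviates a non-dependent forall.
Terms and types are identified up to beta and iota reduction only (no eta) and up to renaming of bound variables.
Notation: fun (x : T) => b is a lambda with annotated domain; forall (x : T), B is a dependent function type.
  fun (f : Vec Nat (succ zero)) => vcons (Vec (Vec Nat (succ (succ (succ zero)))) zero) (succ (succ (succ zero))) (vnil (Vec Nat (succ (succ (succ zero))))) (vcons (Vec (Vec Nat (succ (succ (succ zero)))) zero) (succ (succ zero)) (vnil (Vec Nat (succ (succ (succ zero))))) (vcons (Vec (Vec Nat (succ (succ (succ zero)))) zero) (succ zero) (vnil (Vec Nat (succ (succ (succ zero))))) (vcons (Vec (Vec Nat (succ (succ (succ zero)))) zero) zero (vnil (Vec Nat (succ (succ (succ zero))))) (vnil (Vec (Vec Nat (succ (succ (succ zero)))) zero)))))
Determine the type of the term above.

inferred type:
  Vec Nat (succ zero) -> Vec (Vec (Vec Nat (succ (succ (succ zero)))) zero) (succ (succ (succ (succ zero))))


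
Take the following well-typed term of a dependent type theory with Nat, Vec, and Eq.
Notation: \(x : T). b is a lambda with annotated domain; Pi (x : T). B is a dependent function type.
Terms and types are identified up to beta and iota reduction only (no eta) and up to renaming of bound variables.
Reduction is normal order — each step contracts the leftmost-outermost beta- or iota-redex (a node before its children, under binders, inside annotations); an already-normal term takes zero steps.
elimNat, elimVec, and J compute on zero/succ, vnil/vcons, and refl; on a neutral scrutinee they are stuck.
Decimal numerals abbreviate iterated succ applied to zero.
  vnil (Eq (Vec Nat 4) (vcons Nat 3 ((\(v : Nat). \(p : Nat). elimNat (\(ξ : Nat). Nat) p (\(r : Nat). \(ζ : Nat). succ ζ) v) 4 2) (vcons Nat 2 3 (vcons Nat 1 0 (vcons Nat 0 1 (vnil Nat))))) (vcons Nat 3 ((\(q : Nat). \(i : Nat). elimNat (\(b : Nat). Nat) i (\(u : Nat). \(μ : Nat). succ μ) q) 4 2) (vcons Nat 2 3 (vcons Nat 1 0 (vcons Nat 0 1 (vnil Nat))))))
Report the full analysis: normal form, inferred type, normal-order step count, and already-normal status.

reduced normal form:
  vnil (Eq (Vec Nat 4) (vcons Nat 3 6 (vcons Nat 2 3 (vcons Nat 1 0 (vcons Nat 0 1 (vnil Nat))))) (vcons Nat 3 6 (vcons Nat 2 3 (vcons Nat 1 0 (vcons Nat 0 1 (vnil Nat))))))
inferred type:
  Vec (Eq (Vec Nat 4) (vcons Nat 3 6 (vcons Nat 2 3 (vcons Nat 1 0 (vcons Nat 0 1 (vnil Nat))))) (vcons Nat 3 6 (vcons Nat 2 3 (vcons Nat 1 0 (vcons Nat 0 1 (vnil Nat)))))) 0
normal-order step count: 30
term was already normal: no
first contracted redex: a beta-redex


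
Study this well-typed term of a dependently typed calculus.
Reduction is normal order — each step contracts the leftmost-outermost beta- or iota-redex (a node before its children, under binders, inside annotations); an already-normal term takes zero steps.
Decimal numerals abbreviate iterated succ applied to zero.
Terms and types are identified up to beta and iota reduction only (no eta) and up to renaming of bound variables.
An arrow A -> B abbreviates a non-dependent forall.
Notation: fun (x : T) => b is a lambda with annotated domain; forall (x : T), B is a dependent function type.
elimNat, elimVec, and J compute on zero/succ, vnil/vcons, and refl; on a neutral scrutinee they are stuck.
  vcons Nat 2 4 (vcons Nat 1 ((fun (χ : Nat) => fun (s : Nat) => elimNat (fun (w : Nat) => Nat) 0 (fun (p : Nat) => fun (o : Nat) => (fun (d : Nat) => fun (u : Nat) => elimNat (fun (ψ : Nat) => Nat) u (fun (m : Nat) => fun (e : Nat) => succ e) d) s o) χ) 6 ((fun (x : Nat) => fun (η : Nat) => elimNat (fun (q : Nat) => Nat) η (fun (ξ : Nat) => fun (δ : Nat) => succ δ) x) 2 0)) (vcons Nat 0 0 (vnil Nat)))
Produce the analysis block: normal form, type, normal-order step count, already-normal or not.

normal form:
  vcons Nat 2 4 (vcons Nat 1 12 (vcons Nat 0 0 (vnil Nat)))
type:
  Vec Nat 3
steps to reach normal form (normal order): 129
started in normal form: no
first contracted redex: a beta-redex


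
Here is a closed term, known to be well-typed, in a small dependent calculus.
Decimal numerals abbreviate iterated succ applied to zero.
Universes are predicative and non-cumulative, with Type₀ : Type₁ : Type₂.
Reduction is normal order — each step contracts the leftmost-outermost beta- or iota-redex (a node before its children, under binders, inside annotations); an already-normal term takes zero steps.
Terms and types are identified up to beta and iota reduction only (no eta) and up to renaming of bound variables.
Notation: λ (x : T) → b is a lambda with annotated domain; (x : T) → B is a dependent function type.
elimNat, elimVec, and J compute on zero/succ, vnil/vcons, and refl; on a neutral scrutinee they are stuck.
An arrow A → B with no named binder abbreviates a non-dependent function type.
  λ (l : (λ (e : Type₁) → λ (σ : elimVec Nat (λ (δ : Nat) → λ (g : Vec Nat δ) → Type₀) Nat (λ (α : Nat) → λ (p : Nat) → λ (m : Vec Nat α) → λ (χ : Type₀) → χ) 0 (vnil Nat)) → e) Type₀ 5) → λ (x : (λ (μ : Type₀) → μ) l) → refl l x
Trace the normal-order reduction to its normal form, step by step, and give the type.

normal-order reduction sequence:
  λ (l : (λ (e : Type₁) → λ (σ : elimVec Nat (λ (δ : Nat) → λ (g : Vec Nat δ) → Type₀) Nat (λ (α : Nat) → λ (p : Nat) → λ (m : Vec Nat α) → λ (χ : Type₀) → χ) 0 (vnil Nat)) → e) Type₀ 5) → λ (x : (λ (μ : Type₀) → μ) l) → refl l x
  ~> λ (l : (λ (e : elimVec Nat (λ (σ : Nat) → λ (δ : Vec Nat σ) → Type₀) Nat (λ (g : Nat) → λ (α : Nat) → λ (p : Vec Nat g) → λ (m : Type₀) → m) 0 (vnil Nat)) → Type₀) 5) → λ (χ : (λ (x : Type₀) → x) l) → refl l χ
  ~> λ (l : Type₀) → λ (e : (λ (σ : Type₀) → σ) l) → refl l e
  ~> λ (l : Type₀) → λ (e : l) → refl l e
type:
  (l : Type₀) → (e : l) → Eq l e e


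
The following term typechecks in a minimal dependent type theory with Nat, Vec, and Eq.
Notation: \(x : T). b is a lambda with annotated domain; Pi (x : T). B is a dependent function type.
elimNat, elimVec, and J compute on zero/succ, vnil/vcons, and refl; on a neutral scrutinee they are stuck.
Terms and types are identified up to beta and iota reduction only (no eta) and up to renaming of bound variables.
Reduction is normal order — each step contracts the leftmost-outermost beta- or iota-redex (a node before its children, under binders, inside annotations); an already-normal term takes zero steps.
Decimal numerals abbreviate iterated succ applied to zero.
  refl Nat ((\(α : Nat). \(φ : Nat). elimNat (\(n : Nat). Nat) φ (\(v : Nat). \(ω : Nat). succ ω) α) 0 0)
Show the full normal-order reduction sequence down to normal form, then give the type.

normal-order reduction sequence:
  refl Nat ((\(α : Nat). \(φ : Nat). elimNat (\(n : Nat). Nat) φ (\(v : Nat). \(ω : Nat). succ ω) α) 0 0)
  ~> refl Nat ((\(α : Nat). elimNat (\(φ : Nat). Nat) α (\(n : Nat). \(v : Nat). succ v) 0) 0)
  ~> refl Nat (elimNat (\(α : Nat). Nat) 0 (\(φ : Nat). \(n : Nat). succ n) 0)
  ~> refl Nat 0
type:
  Eq Nat 0 0


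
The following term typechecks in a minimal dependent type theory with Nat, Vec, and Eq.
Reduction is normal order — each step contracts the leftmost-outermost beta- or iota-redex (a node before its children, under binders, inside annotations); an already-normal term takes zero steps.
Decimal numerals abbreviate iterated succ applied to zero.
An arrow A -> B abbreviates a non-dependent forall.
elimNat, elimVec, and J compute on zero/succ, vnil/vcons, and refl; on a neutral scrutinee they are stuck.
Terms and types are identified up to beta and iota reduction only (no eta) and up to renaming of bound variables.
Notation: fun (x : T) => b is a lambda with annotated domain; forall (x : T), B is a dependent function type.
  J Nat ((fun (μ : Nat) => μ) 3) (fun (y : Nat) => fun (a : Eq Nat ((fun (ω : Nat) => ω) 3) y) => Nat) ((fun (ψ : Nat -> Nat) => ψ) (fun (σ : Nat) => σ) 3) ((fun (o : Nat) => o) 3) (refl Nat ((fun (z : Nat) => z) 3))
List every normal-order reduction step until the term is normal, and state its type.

normal-order reduction:
  J Nat ((fun (μ : Nat) => μ) 3) (fun (y : Nat) => fun (a : Eq Nat ((fun (ω : Nat) => ω) 3) y) => Nat) ((fun (ψ : Nat -> Nat) => ψ) (fun (σ : Nat) => σ) 3) ((fun (o : Nat) => o) 3) (refl Nat ((fun (z : Nat) => z) 3))
  ~> (fun (μ : Nat -> Nat) => μ) (fun (y : Nat) => y) 3
  ~> (fun (μ : Nat) => μ) 3
  ~> 3
the term's type:
  Nat


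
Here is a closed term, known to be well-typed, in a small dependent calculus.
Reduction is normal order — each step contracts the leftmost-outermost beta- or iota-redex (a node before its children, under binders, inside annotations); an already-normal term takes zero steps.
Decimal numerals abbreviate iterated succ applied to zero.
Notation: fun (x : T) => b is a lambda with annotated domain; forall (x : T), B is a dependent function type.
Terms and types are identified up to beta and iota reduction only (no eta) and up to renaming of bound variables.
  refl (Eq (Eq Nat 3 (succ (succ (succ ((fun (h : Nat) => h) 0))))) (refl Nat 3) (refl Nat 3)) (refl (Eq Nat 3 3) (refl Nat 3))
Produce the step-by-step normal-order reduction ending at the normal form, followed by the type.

normal-order reduction:
  refl (Eq (Eq Nat 3 (succ (succ (succ ((fun (h : Nat) => h) 0))))) (refl Nat 3) (refl Nat 3)) (refl (Eq Nat 3 3) (refl Nat 3))
  ~> refl (Eq (Eq Nat 3 3) (refl Nat 3) (refl Nat 3)) (refl (Eq Nat 3 3) (refl Nat 3))
the term's type:
  Eq (Eq (Eq Nat 3 3) (refl Nat 3) (refl Nat 3)) (refl (Eq Nat 3 3) (refl Nat 3)) (refl (Eq Nat 3 3) (refl Nat 3))


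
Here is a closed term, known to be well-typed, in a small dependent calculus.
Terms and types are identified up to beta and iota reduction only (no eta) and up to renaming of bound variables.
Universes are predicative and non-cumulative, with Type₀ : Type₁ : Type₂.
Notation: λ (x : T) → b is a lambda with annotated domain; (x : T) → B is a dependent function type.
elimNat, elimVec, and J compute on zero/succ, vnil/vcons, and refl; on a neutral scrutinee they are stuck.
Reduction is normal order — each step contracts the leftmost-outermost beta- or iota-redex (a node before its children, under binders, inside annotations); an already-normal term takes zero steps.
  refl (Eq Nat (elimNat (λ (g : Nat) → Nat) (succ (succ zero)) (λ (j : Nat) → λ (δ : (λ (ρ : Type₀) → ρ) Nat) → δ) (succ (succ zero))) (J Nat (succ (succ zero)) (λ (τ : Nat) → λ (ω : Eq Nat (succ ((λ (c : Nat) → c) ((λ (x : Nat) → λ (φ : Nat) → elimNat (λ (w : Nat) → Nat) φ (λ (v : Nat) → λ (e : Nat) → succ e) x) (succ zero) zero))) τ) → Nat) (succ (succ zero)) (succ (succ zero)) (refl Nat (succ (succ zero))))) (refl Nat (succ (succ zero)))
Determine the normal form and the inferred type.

resulting normal form:
  refl (Eq Nat (succ (succ zero)) (succ (succ zero))) (refl Nat (succ (succ zero)))
the term's type:
  Eq (Eq Nat (succ (succ zero)) (succ (succ zero))) (refl Nat (succ (succ zero))) (refl Nat (succ (succ zero)))
observation: 8 normal-order steps normalize the term, beginning with an elimNat iota-redex.


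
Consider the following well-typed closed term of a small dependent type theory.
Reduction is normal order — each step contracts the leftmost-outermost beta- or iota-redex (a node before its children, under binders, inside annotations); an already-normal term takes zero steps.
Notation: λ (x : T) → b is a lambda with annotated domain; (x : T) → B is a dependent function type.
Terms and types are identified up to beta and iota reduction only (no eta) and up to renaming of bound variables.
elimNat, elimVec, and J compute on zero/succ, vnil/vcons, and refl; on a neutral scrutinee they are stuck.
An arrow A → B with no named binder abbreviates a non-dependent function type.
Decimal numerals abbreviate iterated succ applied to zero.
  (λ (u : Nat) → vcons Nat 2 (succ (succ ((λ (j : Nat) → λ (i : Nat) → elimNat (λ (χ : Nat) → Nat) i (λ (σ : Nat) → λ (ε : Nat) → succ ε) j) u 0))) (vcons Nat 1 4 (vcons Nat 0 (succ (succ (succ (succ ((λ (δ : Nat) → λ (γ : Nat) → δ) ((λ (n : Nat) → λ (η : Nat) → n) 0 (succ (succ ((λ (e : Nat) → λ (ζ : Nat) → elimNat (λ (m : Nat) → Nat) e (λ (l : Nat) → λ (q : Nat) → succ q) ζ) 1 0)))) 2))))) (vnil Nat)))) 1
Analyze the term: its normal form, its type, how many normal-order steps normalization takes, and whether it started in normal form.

resulting normal form:
  vcons Nat 2 3 (vcons Nat 1 4 (vcons Nat 0 4 (vnil Nat)))
type:
  Vec Nat 3
reduction steps (normal order): 11
already normal: no
first redex: a beta-redex


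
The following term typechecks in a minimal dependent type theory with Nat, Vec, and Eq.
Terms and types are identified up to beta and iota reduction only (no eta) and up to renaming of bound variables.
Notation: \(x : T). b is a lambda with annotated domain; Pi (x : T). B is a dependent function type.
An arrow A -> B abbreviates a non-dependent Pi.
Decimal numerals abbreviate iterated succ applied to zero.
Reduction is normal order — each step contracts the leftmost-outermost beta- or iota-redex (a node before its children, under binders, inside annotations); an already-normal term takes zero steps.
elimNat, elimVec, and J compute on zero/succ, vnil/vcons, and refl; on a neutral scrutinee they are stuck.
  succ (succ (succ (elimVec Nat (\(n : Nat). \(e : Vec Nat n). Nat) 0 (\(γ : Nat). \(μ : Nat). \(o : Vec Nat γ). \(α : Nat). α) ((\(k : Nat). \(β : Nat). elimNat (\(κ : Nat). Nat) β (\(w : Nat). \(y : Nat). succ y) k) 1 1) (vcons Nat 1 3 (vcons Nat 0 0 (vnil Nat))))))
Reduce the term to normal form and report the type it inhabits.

normal form:
  3
inferred type:
  Nat
observation: reduction starts at an elimVec iota-redex, and 11 normal-order steps reach the normal form.


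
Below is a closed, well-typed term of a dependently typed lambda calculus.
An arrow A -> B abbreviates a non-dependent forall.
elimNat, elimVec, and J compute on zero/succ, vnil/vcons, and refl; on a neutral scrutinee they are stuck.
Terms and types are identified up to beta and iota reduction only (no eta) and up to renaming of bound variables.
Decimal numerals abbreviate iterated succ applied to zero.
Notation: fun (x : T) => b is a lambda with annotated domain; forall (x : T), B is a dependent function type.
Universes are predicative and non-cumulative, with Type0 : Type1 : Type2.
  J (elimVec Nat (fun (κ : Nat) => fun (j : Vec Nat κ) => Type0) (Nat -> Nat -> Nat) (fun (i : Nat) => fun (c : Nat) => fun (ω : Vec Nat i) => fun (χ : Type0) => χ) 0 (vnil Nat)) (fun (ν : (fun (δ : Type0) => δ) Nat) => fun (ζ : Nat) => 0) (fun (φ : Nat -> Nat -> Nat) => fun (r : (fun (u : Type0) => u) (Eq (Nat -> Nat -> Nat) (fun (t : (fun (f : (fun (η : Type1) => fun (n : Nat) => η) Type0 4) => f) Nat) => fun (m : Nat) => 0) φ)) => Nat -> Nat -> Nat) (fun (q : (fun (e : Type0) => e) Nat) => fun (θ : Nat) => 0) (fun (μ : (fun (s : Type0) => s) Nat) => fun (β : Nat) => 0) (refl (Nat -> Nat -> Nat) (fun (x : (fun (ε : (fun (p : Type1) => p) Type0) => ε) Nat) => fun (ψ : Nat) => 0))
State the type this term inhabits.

type:
  Nat -> Nat -> Nat


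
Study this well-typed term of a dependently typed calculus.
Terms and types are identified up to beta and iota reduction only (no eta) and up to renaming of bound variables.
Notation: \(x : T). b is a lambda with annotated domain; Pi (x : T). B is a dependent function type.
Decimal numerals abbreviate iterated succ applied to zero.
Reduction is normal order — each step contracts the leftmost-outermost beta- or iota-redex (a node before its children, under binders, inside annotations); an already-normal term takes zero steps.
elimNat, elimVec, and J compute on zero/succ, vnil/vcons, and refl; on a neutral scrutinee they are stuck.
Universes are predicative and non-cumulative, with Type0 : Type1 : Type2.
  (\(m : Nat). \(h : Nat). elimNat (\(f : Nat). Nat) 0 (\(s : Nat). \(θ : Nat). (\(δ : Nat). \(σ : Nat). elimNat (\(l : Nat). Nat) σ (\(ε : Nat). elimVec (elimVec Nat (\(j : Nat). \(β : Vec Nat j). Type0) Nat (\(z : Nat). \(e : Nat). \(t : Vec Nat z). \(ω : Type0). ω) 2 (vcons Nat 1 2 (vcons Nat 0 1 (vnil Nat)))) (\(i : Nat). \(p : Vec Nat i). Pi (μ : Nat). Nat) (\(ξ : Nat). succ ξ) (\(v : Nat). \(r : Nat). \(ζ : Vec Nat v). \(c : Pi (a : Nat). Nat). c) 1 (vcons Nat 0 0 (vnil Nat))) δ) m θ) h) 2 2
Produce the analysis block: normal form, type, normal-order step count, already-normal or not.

resulting normal form:
  4
inferred type:
  Nat
normal-order step count: 51
term was already normal: no
first redex: a beta-redex


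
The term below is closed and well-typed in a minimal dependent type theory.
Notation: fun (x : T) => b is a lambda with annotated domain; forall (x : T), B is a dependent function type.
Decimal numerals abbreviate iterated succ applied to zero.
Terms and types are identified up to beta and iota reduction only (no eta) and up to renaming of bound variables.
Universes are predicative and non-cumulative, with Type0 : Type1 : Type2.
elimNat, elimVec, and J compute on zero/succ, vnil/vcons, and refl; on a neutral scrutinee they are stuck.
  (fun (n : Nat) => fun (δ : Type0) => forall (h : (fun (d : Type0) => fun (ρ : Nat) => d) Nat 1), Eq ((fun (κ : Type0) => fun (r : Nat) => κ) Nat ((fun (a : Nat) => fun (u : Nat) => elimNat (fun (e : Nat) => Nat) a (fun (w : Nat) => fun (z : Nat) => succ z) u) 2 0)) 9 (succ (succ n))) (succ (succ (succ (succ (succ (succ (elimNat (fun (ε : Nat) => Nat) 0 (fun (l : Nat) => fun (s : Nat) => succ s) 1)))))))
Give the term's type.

inferred type:
  forall (n : Type0), Type0


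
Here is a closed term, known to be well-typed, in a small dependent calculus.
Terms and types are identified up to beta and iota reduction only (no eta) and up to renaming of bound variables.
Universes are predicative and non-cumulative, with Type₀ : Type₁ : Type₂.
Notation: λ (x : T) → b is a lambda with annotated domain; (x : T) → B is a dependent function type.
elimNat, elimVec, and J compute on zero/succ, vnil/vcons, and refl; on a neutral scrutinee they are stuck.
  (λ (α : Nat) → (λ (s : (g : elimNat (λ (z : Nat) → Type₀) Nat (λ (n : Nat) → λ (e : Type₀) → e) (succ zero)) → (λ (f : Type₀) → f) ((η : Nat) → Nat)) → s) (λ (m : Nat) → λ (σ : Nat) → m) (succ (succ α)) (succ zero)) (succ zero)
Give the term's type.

type:
  Nat


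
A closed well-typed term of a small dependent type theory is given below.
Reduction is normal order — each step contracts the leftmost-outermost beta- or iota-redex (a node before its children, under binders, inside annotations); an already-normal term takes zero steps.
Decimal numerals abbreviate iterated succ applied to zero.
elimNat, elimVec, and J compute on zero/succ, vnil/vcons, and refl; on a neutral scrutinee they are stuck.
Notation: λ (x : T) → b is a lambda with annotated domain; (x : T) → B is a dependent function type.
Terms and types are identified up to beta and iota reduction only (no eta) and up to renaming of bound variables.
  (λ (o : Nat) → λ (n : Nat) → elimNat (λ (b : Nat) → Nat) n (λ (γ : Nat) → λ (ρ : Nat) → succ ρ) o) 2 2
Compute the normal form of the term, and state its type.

resulting normal form:
  4
type:
  Nat
observation: normalization takes exactly 9 steps under the normal-order strategy.


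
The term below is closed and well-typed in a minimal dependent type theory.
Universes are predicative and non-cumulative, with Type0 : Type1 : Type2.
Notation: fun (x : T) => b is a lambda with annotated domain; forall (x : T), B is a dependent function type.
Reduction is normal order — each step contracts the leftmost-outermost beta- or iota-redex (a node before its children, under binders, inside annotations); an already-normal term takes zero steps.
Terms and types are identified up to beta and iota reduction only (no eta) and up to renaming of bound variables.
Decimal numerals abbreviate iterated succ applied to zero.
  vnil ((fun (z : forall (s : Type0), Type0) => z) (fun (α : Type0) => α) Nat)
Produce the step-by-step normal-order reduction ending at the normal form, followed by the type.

normal-order reduction:
  vnil ((fun (z : forall (s : Type0), Type0) => z) (fun (α : Type0) => α) Nat)
  ~> vnil ((fun (z : Type0) => z) Nat)
  ~> vnil Nat
type:
  Vec Nat 0


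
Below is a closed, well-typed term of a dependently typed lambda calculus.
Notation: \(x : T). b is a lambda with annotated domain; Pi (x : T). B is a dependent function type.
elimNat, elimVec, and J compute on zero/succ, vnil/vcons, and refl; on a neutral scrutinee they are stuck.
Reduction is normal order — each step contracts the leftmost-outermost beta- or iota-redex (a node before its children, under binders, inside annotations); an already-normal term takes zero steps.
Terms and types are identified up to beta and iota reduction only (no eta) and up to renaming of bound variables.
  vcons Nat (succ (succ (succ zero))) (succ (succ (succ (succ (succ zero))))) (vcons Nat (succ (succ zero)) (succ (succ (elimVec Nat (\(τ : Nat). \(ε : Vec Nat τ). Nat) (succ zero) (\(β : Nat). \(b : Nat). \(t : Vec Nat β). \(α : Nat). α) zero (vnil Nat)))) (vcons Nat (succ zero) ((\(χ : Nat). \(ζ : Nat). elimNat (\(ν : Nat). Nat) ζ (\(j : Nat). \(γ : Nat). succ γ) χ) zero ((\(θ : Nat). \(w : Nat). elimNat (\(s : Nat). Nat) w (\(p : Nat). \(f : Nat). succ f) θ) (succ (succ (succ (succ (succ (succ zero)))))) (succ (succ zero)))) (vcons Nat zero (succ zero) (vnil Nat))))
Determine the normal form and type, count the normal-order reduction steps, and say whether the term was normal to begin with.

resulting normal form:
  vcons Nat (succ (succ (succ zero))) (succ (succ (succ (succ (succ zero))))) (vcons Nat (succ (succ zero)) (succ (succ (succ zero))) (vcons Nat (succ zero) (succ (succ (succ (succ (succ (succ (succ (succ zero)))))))) (vcons Nat zero (succ zero) (vnil Nat))))
type:
  Vec Nat (succ (succ (succ (succ zero))))
steps to reach normal form (normal order): 25
term was already normal: no
first redex: an elimVec iota-redex


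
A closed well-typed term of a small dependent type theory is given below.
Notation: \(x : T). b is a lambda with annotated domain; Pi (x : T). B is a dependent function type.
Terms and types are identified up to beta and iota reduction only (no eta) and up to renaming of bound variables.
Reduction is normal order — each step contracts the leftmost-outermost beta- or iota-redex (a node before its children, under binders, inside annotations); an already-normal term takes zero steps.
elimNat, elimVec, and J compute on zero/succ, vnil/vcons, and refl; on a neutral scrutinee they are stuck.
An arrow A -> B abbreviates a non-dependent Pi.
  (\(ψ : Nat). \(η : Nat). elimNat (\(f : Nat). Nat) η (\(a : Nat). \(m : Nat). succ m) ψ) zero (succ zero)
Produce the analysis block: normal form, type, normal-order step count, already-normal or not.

reduced normal form:
  succ zero
the term's type:
  Nat
normal-order step count: 3
term was already normal: no
first contracted redex: a beta-redex


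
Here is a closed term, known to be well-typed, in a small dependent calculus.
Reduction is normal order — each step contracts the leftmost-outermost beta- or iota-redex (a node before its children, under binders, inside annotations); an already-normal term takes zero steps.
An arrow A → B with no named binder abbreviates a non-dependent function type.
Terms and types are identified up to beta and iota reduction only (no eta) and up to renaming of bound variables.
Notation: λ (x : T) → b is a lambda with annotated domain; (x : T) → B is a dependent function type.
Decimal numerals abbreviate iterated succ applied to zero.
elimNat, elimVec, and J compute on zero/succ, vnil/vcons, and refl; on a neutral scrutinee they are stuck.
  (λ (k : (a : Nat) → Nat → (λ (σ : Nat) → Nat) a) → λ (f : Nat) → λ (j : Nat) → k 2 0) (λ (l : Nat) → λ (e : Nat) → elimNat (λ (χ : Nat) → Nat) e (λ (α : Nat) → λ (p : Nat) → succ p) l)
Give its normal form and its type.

normal form:
  λ (k : Nat) → λ (a : Nat) → 2
type:
  Nat → Nat → Nat


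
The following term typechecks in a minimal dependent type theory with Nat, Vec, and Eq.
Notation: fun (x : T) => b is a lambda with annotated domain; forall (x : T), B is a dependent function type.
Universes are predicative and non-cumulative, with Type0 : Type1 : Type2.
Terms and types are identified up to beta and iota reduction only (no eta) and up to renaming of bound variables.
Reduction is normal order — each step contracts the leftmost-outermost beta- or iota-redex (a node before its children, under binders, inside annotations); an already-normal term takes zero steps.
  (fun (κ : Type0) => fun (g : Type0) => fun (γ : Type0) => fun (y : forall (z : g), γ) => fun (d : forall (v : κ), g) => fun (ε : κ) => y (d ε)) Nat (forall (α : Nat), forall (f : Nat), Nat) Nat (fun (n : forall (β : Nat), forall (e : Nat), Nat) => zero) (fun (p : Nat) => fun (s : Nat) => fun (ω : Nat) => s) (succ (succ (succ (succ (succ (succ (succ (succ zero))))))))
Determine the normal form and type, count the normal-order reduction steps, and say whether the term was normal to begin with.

reduced normal form:
  zero
type:
  Nat
steps to reach normal form (normal order): 7
already normal: no
first contracted redex: a beta-redex


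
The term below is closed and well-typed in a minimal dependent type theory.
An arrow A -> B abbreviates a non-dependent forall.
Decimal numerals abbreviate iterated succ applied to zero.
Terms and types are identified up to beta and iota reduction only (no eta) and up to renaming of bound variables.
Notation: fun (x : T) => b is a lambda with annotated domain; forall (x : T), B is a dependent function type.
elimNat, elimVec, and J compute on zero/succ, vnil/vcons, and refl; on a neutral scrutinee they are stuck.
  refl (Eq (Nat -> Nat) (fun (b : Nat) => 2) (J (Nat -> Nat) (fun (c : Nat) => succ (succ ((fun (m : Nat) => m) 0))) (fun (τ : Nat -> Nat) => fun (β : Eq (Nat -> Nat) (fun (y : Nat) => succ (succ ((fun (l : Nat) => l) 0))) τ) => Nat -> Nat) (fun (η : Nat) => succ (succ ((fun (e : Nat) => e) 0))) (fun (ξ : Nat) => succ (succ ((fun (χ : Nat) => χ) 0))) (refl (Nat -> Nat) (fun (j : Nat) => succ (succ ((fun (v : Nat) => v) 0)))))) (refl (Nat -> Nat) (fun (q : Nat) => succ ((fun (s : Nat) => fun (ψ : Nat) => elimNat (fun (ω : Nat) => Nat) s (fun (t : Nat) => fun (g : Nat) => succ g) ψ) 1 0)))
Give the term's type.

inferred type:
  Eq (Eq (Nat -> Nat) (fun (b : Nat) => 2) (fun (c : Nat) => 2)) (refl (Nat -> Nat) (fun (m : Nat) => 2)) (refl (Nat -> Nat) (fun (τ : Nat) => 2))


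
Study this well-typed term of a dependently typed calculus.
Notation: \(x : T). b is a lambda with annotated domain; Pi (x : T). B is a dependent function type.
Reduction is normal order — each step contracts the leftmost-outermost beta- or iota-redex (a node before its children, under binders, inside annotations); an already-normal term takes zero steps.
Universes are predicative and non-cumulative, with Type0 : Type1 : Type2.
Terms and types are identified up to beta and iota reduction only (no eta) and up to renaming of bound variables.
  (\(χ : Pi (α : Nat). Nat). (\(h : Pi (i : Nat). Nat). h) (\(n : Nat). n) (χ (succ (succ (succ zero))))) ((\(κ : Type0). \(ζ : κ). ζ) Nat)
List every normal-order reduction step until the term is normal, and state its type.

normal-order reduction:
  (\(χ : Pi (α : Nat). Nat). (\(h : Pi (i : Nat). Nat). h) (\(n : Nat). n) (χ (succ (succ (succ zero))))) ((\(κ : Type0). \(ζ : κ). ζ) Nat)
  ~> (\(χ : Pi (α : Nat). Nat). χ) (\(h : Nat). h) ((\(i : Type0). \(n : i). n) Nat (succ (succ (succ zero))))
  ~> (\(χ : Nat). χ) ((\(α : Type0). \(h : α). h) Nat (succ (succ (succ zero))))
  ~> (\(χ : Type0). \(α : χ). α) Nat (succ (succ (succ zero)))
  ~> (\(χ : Nat). χ) (succ (succ (succ zero)))
  ~> succ (succ (succ zero))
type:
  Nat


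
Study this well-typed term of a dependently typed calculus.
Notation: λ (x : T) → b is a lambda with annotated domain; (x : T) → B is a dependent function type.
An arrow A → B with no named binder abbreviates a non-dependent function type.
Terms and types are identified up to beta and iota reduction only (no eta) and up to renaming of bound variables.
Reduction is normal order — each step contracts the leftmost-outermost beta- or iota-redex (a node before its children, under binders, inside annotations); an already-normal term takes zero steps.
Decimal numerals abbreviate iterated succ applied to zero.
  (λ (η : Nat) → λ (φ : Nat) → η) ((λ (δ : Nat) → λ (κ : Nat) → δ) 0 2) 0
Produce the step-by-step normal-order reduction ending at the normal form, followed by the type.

reduction (normal order):
  (λ (η : Nat) → λ (φ : Nat) → η) ((λ (δ : Nat) → λ (κ : Nat) → δ) 0 2) 0
  ~> (λ (η : Nat) → (λ (φ : Nat) → λ (δ : Nat) → φ) 0 2) 0
  ~> (λ (η : Nat) → λ (φ : Nat) → η) 0 2
  ~> (λ (η : Nat) → 0) 2
  ~> 0
type:
  Nat


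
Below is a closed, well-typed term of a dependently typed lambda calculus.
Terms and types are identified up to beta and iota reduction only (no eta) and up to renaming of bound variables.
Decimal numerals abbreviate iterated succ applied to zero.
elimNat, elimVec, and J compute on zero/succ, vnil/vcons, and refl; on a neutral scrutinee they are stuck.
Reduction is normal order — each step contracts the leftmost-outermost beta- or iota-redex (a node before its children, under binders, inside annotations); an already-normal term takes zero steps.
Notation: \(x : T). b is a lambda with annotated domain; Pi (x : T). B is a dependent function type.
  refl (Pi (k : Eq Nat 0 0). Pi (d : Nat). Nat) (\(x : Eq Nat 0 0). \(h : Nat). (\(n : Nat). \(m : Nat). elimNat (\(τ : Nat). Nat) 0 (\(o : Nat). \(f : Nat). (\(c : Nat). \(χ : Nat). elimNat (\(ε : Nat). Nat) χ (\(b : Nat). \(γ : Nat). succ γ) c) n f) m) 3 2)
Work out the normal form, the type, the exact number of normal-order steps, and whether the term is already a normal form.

normal form:
  refl (Pi (k : Eq Nat 0 0). Pi (d : Nat). Nat) (\(x : Eq Nat 0 0). \(h : Nat). 6)
inferred type:
  Eq (Pi (k : Eq Nat 0 0). Pi (d : Nat). Nat) (\(x : Eq Nat 0 0). \(h : Nat). 6) (\(n : Eq Nat 0 0). \(m : Nat). 6)
steps to reach normal form (normal order): 33
term was already normal: no
first contracted redex: a beta-redex


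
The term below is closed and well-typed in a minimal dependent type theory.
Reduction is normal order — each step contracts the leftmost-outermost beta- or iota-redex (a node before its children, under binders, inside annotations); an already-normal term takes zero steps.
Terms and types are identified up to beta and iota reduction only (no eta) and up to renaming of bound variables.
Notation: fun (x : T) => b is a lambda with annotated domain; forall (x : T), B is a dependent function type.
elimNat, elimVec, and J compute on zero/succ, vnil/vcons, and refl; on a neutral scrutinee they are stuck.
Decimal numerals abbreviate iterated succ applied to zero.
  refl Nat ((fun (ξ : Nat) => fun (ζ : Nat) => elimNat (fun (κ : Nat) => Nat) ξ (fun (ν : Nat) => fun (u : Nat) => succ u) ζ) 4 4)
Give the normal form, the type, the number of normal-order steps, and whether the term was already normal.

resulting normal form:
  refl Nat 8
type:
  Eq Nat 8 8
reduction steps (normal order): 15
already normal: no
first contracted redex: a beta-redex


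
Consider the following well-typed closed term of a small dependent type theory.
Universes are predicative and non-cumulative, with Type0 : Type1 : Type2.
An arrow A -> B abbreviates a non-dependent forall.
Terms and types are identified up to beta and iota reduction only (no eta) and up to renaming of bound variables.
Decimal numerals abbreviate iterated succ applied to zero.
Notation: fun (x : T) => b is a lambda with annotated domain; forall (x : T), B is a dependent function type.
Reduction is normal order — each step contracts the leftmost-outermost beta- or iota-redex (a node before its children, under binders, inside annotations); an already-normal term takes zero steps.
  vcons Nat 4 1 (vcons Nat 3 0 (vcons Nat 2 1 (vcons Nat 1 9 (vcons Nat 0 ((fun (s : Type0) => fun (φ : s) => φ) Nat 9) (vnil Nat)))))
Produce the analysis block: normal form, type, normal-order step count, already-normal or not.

normal form:
  vcons Nat 4 1 (vcons Nat 3 0 (vcons Nat 2 1 (vcons Nat 1 9 (vcons Nat 0 9 (vnil Nat)))))
inferred type:
  Vec Nat 5
normal-order step count: 2
already normal: no
first contracted redex: a beta-redex


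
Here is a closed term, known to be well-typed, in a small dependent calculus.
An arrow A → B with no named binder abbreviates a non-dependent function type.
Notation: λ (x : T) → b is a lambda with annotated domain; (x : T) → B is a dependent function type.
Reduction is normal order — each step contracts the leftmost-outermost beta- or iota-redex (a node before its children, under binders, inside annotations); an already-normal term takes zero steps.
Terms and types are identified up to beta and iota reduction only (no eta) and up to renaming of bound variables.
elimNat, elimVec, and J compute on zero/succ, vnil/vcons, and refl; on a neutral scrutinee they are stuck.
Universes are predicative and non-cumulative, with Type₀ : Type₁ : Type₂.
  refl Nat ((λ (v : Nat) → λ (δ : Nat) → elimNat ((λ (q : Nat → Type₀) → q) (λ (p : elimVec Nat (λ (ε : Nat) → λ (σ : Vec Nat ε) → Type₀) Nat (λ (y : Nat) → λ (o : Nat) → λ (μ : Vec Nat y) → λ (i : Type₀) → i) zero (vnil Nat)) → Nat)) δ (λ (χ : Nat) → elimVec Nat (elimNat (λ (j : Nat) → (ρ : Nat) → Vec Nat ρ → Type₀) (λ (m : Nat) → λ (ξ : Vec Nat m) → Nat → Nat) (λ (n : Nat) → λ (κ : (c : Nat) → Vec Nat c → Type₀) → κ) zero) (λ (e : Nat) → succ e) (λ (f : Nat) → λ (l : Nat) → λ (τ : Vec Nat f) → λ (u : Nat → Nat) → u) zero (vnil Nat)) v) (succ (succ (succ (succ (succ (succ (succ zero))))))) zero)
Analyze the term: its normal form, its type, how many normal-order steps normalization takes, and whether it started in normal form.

normal form:
  refl Nat (succ (succ (succ (succ (succ (succ (succ zero)))))))
the term's type:
  Eq Nat (succ (succ (succ (succ (succ (succ (succ zero))))))) (succ (succ (succ (succ (succ (succ (succ zero)))))))
steps to reach normal form (normal order): 31
term was already normal: no
first redex: a beta-redex


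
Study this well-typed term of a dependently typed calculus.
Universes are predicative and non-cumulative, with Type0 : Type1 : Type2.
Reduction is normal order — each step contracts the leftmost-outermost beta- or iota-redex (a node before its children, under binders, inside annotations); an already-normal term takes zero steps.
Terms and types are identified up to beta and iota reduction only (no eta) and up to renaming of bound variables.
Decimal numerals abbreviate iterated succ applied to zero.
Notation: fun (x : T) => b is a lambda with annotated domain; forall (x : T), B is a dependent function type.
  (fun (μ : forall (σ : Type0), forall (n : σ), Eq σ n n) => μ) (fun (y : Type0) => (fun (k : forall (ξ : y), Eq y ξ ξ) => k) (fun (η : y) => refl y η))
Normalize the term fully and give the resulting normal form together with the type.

normal form:
  fun (μ : Type0) => fun (σ : μ) => refl μ σ
the term's type:
  forall (μ : Type0), forall (σ : μ), Eq μ σ σ
observation: 2 normal-order steps separate the term from its normal form.


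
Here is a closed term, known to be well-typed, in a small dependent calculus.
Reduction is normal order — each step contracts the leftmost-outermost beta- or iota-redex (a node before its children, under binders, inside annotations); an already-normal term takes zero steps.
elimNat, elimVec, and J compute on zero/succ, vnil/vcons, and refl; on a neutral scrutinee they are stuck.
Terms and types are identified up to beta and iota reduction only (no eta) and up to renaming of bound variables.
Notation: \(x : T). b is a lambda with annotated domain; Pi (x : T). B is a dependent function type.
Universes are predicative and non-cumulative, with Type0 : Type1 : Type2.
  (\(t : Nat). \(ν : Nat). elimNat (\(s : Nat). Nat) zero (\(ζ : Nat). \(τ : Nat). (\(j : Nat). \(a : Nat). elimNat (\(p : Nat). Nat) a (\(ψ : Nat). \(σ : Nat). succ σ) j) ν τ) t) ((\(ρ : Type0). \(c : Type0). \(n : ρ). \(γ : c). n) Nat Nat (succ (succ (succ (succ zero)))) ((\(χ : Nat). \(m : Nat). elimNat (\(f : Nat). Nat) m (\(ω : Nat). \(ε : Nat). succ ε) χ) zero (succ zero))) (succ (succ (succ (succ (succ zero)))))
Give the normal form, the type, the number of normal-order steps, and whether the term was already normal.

reduced normal form:
  succ (succ (succ (succ (succ (succ (succ (succ (succ (succ (succ (succ (succ (succ (succ (succ (succ (succ (succ (succ zero)))))))))))))))))))
type:
  Nat
normal-order step count: 37
started in normal form: no
first redex: a beta-redex


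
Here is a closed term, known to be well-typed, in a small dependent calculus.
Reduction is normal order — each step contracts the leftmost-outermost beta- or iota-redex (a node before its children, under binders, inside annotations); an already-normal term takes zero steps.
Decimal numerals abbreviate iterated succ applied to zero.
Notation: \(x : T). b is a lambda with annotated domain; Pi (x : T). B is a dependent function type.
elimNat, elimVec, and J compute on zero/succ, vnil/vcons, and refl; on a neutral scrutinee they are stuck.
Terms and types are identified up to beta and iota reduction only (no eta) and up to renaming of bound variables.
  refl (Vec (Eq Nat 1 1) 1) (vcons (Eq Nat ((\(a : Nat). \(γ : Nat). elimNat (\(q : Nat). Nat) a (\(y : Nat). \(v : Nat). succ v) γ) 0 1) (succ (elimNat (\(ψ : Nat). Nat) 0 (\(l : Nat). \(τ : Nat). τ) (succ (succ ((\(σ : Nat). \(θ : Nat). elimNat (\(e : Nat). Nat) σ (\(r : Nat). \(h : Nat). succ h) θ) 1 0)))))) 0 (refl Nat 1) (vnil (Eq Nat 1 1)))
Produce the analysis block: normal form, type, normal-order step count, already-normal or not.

normal form:
  refl (Vec (Eq Nat 1 1) 1) (vcons (Eq Nat 1 1) 0 (refl Nat 1) (vnil (Eq Nat 1 1)))
inferred type:
  Eq (Vec (Eq Nat 1 1) 1) (vcons (Eq Nat 1 1) 0 (refl Nat 1) (vnil (Eq Nat 1 1))) (vcons (Eq Nat 1 1) 0 (refl Nat 1) (vnil (Eq Nat 1 1)))
steps to reach normal form (normal order): 19
started in normal form: no
first redex: a beta-redex


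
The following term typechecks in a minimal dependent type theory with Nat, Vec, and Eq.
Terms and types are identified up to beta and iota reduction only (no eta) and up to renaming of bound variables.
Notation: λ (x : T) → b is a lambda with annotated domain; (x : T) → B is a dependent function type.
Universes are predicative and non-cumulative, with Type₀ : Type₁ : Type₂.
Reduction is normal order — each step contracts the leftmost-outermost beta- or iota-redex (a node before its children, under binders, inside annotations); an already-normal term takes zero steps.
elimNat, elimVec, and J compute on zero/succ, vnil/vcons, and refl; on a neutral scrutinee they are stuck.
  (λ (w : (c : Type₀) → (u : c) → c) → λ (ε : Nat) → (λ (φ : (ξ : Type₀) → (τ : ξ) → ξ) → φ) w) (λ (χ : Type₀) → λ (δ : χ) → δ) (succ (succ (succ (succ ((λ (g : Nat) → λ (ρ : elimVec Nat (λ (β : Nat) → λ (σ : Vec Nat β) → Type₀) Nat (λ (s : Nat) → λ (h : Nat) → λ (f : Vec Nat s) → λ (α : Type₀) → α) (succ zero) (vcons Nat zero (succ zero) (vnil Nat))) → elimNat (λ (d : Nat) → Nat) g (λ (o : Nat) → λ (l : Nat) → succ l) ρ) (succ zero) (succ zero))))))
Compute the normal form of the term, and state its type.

resulting normal form:
  λ (w : Type₀) → λ (c : w) → c
the term's type:
  (w : Type₀) → (c : w) → w
observation: contracting a beta-redex first, the term normalizes in 3 steps.
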